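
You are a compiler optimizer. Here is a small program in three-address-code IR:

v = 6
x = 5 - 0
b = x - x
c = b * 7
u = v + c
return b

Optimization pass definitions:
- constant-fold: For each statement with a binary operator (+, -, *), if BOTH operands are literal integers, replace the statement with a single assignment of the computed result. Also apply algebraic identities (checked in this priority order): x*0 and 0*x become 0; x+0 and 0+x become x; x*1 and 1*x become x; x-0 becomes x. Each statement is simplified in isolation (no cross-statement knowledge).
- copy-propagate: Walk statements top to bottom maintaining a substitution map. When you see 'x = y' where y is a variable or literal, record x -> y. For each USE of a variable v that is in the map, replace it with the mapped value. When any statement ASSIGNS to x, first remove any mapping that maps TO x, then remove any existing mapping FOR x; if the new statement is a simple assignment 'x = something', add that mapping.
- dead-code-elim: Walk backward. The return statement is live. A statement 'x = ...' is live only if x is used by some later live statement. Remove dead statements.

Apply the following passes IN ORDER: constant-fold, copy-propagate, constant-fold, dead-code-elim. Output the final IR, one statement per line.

Answer: b = 0
return b

Derivation:
Initial IR:
  v = 6
  x = 5 - 0
  b = x - x
  c = b * 7
  u = v + c
  return b
After constant-fold (6 stmts):
  v = 6
  x = 5
  b = x - x
  c = b * 7
  u = v + c
  return b
After copy-propagate (6 stmts):
  v = 6
  x = 5
  b = 5 - 5
  c = b * 7
  u = 6 + c
  return b
After constant-fold (6 stmts):
  v = 6
  x = 5
  b = 0
  c = b * 7
  u = 6 + c
  return b
After dead-code-elim (2 stmts):
  b = 0
  return b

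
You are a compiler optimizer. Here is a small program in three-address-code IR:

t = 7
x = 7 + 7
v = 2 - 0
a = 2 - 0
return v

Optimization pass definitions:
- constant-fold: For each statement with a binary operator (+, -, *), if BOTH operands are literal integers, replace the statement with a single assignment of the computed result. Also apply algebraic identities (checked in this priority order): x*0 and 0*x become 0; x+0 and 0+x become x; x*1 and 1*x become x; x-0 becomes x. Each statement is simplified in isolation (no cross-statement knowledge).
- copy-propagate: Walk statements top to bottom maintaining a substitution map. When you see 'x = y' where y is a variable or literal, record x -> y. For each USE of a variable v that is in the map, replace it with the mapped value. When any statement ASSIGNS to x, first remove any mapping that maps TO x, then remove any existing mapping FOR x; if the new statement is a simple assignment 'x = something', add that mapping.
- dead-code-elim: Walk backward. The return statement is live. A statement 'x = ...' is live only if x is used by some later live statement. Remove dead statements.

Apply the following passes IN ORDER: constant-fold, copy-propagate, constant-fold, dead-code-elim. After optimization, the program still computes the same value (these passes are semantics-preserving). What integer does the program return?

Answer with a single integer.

Initial IR:
  t = 7
  x = 7 + 7
  v = 2 - 0
  a = 2 - 0
  return v
After constant-fold (5 stmts):
  t = 7
  x = 14
  v = 2
  a = 2
  return v
After copy-propagate (5 stmts):
  t = 7
  x = 14
  v = 2
  a = 2
  return 2
After constant-fold (5 stmts):
  t = 7
  x = 14
  v = 2
  a = 2
  return 2
After dead-code-elim (1 stmts):
  return 2
Evaluate:
  t = 7  =>  t = 7
  x = 7 + 7  =>  x = 14
  v = 2 - 0  =>  v = 2
  a = 2 - 0  =>  a = 2
  return v = 2

Answer: 2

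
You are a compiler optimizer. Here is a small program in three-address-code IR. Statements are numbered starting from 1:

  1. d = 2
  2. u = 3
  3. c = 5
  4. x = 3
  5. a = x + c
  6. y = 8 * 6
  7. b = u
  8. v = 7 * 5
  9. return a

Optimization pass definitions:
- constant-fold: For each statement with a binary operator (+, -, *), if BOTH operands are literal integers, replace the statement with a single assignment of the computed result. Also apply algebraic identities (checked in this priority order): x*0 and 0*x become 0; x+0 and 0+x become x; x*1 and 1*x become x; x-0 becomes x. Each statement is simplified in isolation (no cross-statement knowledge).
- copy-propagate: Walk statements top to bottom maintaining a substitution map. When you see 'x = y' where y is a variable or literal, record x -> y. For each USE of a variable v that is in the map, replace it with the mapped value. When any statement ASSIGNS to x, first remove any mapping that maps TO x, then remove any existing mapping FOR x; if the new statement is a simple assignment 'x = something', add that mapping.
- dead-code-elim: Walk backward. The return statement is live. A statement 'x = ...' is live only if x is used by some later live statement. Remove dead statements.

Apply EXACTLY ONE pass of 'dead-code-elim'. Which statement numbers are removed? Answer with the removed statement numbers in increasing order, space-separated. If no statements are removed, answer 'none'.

Backward liveness scan:
Stmt 1 'd = 2': DEAD (d not in live set [])
Stmt 2 'u = 3': DEAD (u not in live set [])
Stmt 3 'c = 5': KEEP (c is live); live-in = []
Stmt 4 'x = 3': KEEP (x is live); live-in = ['c']
Stmt 5 'a = x + c': KEEP (a is live); live-in = ['c', 'x']
Stmt 6 'y = 8 * 6': DEAD (y not in live set ['a'])
Stmt 7 'b = u': DEAD (b not in live set ['a'])
Stmt 8 'v = 7 * 5': DEAD (v not in live set ['a'])
Stmt 9 'return a': KEEP (return); live-in = ['a']
Removed statement numbers: [1, 2, 6, 7, 8]
Surviving IR:
  c = 5
  x = 3
  a = x + c
  return a

Answer: 1 2 6 7 8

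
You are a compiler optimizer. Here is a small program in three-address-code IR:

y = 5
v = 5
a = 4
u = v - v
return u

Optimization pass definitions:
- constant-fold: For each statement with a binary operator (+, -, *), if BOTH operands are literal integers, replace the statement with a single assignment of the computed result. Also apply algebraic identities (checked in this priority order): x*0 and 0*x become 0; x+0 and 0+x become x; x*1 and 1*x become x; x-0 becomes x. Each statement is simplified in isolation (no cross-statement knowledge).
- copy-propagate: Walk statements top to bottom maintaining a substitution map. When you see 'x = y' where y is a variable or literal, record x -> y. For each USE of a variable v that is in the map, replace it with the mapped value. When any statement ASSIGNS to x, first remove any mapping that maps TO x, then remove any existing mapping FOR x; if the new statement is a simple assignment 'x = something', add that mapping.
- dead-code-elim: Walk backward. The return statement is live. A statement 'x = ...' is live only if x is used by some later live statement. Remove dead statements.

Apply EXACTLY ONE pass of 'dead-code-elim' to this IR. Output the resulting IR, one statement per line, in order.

Answer: v = 5
u = v - v
return u

Derivation:
Applying dead-code-elim statement-by-statement:
  [5] return u  -> KEEP (return); live=['u']
  [4] u = v - v  -> KEEP; live=['v']
  [3] a = 4  -> DEAD (a not live)
  [2] v = 5  -> KEEP; live=[]
  [1] y = 5  -> DEAD (y not live)
Result (3 stmts):
  v = 5
  u = v - v
  return u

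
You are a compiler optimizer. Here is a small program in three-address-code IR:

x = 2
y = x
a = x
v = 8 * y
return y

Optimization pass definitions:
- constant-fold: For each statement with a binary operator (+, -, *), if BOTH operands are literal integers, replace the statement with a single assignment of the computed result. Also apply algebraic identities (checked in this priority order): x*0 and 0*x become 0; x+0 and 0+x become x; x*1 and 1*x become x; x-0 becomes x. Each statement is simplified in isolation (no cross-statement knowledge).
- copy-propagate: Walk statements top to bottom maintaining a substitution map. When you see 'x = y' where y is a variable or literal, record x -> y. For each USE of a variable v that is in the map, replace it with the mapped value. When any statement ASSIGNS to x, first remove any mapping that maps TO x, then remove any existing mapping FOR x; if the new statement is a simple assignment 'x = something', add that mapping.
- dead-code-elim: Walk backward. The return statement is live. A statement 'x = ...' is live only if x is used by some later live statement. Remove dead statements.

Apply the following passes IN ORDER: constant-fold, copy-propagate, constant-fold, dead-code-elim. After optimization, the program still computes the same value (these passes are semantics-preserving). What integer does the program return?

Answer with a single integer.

Answer: 2

Derivation:
Initial IR:
  x = 2
  y = x
  a = x
  v = 8 * y
  return y
After constant-fold (5 stmts):
  x = 2
  y = x
  a = x
  v = 8 * y
  return y
After copy-propagate (5 stmts):
  x = 2
  y = 2
  a = 2
  v = 8 * 2
  return 2
After constant-fold (5 stmts):
  x = 2
  y = 2
  a = 2
  v = 16
  return 2
After dead-code-elim (1 stmts):
  return 2
Evaluate:
  x = 2  =>  x = 2
  y = x  =>  y = 2
  a = x  =>  a = 2
  v = 8 * y  =>  v = 16
  return y = 2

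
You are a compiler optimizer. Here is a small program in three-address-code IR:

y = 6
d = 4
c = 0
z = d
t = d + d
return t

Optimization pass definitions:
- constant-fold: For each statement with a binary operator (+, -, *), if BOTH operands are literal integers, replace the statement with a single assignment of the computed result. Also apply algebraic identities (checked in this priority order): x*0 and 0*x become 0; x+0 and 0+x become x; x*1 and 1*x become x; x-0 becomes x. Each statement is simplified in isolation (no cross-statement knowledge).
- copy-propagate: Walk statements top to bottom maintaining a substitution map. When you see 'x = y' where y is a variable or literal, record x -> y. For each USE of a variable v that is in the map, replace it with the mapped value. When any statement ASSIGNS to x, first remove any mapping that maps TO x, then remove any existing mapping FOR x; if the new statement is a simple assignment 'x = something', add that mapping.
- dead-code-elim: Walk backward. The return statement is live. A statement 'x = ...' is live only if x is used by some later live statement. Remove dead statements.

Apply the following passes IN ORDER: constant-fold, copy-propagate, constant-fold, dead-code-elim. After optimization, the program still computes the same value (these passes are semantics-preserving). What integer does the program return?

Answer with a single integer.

Initial IR:
  y = 6
  d = 4
  c = 0
  z = d
  t = d + d
  return t
After constant-fold (6 stmts):
  y = 6
  d = 4
  c = 0
  z = d
  t = d + d
  return t
After copy-propagate (6 stmts):
  y = 6
  d = 4
  c = 0
  z = 4
  t = 4 + 4
  return t
After constant-fold (6 stmts):
  y = 6
  d = 4
  c = 0
  z = 4
  t = 8
  return t
After dead-code-elim (2 stmts):
  t = 8
  return t
Evaluate:
  y = 6  =>  y = 6
  d = 4  =>  d = 4
  c = 0  =>  c = 0
  z = d  =>  z = 4
  t = d + d  =>  t = 8
  return t = 8

Answer: 8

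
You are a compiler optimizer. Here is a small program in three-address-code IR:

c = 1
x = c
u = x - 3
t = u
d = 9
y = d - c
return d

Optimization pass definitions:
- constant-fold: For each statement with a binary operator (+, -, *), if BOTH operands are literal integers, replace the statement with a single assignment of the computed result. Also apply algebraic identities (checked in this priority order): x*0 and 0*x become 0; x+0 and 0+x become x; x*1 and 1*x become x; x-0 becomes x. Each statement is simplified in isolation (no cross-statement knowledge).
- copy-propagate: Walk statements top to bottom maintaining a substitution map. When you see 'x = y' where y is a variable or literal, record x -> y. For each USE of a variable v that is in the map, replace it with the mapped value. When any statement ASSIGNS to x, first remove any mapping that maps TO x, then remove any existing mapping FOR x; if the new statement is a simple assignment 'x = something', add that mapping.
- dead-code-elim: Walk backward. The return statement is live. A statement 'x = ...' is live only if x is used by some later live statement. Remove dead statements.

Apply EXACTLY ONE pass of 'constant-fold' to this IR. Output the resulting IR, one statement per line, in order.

Applying constant-fold statement-by-statement:
  [1] c = 1  (unchanged)
  [2] x = c  (unchanged)
  [3] u = x - 3  (unchanged)
  [4] t = u  (unchanged)
  [5] d = 9  (unchanged)
  [6] y = d - c  (unchanged)
  [7] return d  (unchanged)
Result (7 stmts):
  c = 1
  x = c
  u = x - 3
  t = u
  d = 9
  y = d - c
  return d

Answer: c = 1
x = c
u = x - 3
t = u
d = 9
y = d - c
return d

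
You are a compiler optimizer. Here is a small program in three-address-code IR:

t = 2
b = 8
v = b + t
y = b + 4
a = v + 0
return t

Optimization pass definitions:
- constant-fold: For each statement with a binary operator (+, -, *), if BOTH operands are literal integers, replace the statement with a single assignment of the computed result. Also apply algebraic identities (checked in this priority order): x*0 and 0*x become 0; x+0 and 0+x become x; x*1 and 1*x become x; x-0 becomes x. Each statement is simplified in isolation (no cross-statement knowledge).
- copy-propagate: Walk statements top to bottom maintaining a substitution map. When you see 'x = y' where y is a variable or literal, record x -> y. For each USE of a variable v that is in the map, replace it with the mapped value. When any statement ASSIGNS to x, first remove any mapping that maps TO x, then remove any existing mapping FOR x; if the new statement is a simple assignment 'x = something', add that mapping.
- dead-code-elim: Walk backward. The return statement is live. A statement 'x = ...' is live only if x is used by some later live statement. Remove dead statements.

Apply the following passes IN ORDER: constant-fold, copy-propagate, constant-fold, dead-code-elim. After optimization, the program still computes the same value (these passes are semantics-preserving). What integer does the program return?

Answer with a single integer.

Answer: 2

Derivation:
Initial IR:
  t = 2
  b = 8
  v = b + t
  y = b + 4
  a = v + 0
  return t
After constant-fold (6 stmts):
  t = 2
  b = 8
  v = b + t
  y = b + 4
  a = v
  return t
After copy-propagate (6 stmts):
  t = 2
  b = 8
  v = 8 + 2
  y = 8 + 4
  a = v
  return 2
After constant-fold (6 stmts):
  t = 2
  b = 8
  v = 10
  y = 12
  a = v
  return 2
After dead-code-elim (1 stmts):
  return 2
Evaluate:
  t = 2  =>  t = 2
  b = 8  =>  b = 8
  v = b + t  =>  v = 10
  y = b + 4  =>  y = 12
  a = v + 0  =>  a = 10
  return t = 2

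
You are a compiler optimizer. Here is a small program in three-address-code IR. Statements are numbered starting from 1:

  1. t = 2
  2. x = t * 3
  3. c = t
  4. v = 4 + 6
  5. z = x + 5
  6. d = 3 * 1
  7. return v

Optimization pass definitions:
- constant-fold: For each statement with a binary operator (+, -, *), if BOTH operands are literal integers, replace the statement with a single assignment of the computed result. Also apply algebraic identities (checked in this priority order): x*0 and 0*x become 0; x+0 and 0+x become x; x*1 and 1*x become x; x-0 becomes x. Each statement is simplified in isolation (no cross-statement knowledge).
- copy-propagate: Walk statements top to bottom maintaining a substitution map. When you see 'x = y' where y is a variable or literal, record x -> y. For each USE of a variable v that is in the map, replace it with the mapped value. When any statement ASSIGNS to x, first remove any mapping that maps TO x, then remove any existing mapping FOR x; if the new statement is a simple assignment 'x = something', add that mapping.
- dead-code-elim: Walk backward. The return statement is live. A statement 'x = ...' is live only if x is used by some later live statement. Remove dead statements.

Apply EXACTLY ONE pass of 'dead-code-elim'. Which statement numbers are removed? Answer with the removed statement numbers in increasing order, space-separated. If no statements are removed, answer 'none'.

Answer: 1 2 3 5 6

Derivation:
Backward liveness scan:
Stmt 1 't = 2': DEAD (t not in live set [])
Stmt 2 'x = t * 3': DEAD (x not in live set [])
Stmt 3 'c = t': DEAD (c not in live set [])
Stmt 4 'v = 4 + 6': KEEP (v is live); live-in = []
Stmt 5 'z = x + 5': DEAD (z not in live set ['v'])
Stmt 6 'd = 3 * 1': DEAD (d not in live set ['v'])
Stmt 7 'return v': KEEP (return); live-in = ['v']
Removed statement numbers: [1, 2, 3, 5, 6]
Surviving IR:
  v = 4 + 6
  return v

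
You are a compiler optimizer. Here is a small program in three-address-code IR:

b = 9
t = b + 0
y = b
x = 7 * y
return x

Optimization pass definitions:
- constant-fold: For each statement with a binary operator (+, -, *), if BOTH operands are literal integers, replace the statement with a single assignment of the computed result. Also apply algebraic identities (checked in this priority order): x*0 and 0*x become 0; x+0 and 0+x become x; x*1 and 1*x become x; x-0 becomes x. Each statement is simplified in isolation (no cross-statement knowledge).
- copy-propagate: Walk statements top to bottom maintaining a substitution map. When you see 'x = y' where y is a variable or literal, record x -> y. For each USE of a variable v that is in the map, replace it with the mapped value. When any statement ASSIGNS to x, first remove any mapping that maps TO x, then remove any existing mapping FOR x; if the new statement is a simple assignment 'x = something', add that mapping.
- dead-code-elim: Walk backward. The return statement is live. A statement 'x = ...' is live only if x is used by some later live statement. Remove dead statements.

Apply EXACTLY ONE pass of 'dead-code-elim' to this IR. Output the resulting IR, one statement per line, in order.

Applying dead-code-elim statement-by-statement:
  [5] return x  -> KEEP (return); live=['x']
  [4] x = 7 * y  -> KEEP; live=['y']
  [3] y = b  -> KEEP; live=['b']
  [2] t = b + 0  -> DEAD (t not live)
  [1] b = 9  -> KEEP; live=[]
Result (4 stmts):
  b = 9
  y = b
  x = 7 * y
  return x

Answer: b = 9
y = b
x = 7 * y
return x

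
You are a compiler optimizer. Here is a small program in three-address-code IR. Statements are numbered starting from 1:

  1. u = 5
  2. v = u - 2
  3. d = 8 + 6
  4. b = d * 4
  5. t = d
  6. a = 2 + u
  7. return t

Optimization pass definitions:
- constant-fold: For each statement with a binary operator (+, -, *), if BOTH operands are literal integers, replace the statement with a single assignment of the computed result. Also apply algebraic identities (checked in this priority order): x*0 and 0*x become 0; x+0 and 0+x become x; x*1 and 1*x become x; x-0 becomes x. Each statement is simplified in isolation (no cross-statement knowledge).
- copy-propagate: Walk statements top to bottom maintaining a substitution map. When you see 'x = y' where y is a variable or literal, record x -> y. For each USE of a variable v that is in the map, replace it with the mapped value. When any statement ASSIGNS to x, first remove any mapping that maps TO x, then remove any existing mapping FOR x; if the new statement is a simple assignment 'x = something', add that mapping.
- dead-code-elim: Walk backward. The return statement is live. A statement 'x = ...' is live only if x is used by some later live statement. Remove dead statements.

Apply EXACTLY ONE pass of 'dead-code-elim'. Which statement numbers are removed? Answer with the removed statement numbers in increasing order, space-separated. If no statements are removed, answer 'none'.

Answer: 1 2 4 6

Derivation:
Backward liveness scan:
Stmt 1 'u = 5': DEAD (u not in live set [])
Stmt 2 'v = u - 2': DEAD (v not in live set [])
Stmt 3 'd = 8 + 6': KEEP (d is live); live-in = []
Stmt 4 'b = d * 4': DEAD (b not in live set ['d'])
Stmt 5 't = d': KEEP (t is live); live-in = ['d']
Stmt 6 'a = 2 + u': DEAD (a not in live set ['t'])
Stmt 7 'return t': KEEP (return); live-in = ['t']
Removed statement numbers: [1, 2, 4, 6]
Surviving IR:
  d = 8 + 6
  t = d
  return t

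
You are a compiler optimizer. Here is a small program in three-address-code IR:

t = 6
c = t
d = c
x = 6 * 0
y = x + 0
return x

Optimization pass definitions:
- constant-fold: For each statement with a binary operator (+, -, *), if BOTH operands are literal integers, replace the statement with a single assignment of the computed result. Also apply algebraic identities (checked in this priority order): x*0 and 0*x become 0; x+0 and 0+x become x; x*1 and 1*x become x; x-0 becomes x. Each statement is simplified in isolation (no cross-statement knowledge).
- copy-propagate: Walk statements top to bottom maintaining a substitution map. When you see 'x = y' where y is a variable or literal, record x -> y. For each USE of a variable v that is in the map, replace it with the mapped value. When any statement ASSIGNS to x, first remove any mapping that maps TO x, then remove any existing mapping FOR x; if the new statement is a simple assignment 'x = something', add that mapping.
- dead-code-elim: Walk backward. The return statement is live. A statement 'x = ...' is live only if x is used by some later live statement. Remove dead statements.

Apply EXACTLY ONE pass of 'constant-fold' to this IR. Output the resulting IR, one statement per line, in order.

Applying constant-fold statement-by-statement:
  [1] t = 6  (unchanged)
  [2] c = t  (unchanged)
  [3] d = c  (unchanged)
  [4] x = 6 * 0  -> x = 0
  [5] y = x + 0  -> y = x
  [6] return x  (unchanged)
Result (6 stmts):
  t = 6
  c = t
  d = c
  x = 0
  y = x
  return x

Answer: t = 6
c = t
d = c
x = 0
y = x
return x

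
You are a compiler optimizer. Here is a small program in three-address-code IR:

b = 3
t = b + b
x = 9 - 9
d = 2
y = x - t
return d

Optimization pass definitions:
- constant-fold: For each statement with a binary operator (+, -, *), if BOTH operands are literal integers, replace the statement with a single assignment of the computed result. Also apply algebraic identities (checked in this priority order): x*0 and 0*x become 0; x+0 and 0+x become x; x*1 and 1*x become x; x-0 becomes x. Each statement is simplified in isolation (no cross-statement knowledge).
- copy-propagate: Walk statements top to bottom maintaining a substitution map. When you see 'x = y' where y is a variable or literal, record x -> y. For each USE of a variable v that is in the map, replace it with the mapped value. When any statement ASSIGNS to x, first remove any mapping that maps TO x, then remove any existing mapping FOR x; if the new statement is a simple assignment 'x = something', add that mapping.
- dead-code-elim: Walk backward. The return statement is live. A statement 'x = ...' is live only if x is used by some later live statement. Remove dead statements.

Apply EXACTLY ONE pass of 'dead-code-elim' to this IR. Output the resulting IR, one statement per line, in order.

Answer: d = 2
return d

Derivation:
Applying dead-code-elim statement-by-statement:
  [6] return d  -> KEEP (return); live=['d']
  [5] y = x - t  -> DEAD (y not live)
  [4] d = 2  -> KEEP; live=[]
  [3] x = 9 - 9  -> DEAD (x not live)
  [2] t = b + b  -> DEAD (t not live)
  [1] b = 3  -> DEAD (b not live)
Result (2 stmts):
  d = 2
  return d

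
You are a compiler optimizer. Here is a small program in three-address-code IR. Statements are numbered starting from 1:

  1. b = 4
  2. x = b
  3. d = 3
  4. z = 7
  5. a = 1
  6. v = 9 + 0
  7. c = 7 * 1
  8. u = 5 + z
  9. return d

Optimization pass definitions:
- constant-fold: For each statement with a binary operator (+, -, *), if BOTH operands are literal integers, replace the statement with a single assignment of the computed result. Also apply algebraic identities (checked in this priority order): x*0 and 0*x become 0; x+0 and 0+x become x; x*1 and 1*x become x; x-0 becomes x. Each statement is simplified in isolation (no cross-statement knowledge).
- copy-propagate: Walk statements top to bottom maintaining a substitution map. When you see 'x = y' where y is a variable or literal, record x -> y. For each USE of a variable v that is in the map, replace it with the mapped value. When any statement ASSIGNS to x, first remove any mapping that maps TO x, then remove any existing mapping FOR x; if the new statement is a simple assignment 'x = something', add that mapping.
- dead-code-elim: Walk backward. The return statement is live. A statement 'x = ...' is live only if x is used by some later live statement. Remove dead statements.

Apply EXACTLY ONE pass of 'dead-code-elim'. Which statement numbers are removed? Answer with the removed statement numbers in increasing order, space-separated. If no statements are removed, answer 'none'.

Backward liveness scan:
Stmt 1 'b = 4': DEAD (b not in live set [])
Stmt 2 'x = b': DEAD (x not in live set [])
Stmt 3 'd = 3': KEEP (d is live); live-in = []
Stmt 4 'z = 7': DEAD (z not in live set ['d'])
Stmt 5 'a = 1': DEAD (a not in live set ['d'])
Stmt 6 'v = 9 + 0': DEAD (v not in live set ['d'])
Stmt 7 'c = 7 * 1': DEAD (c not in live set ['d'])
Stmt 8 'u = 5 + z': DEAD (u not in live set ['d'])
Stmt 9 'return d': KEEP (return); live-in = ['d']
Removed statement numbers: [1, 2, 4, 5, 6, 7, 8]
Surviving IR:
  d = 3
  return d

Answer: 1 2 4 5 6 7 8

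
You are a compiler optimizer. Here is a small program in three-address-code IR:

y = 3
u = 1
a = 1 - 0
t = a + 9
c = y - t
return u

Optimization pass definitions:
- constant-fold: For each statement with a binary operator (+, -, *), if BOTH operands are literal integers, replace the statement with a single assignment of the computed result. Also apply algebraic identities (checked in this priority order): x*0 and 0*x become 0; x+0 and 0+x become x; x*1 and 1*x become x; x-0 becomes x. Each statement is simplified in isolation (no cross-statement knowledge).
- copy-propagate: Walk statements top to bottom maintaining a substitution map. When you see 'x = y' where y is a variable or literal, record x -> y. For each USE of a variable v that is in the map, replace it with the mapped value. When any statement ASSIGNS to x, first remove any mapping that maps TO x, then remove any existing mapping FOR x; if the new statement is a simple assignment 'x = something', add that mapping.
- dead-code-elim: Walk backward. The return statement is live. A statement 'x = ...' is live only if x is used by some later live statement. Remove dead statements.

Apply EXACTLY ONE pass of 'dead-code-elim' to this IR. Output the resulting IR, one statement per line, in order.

Applying dead-code-elim statement-by-statement:
  [6] return u  -> KEEP (return); live=['u']
  [5] c = y - t  -> DEAD (c not live)
  [4] t = a + 9  -> DEAD (t not live)
  [3] a = 1 - 0  -> DEAD (a not live)
  [2] u = 1  -> KEEP; live=[]
  [1] y = 3  -> DEAD (y not live)
Result (2 stmts):
  u = 1
  return u

Answer: u = 1
return u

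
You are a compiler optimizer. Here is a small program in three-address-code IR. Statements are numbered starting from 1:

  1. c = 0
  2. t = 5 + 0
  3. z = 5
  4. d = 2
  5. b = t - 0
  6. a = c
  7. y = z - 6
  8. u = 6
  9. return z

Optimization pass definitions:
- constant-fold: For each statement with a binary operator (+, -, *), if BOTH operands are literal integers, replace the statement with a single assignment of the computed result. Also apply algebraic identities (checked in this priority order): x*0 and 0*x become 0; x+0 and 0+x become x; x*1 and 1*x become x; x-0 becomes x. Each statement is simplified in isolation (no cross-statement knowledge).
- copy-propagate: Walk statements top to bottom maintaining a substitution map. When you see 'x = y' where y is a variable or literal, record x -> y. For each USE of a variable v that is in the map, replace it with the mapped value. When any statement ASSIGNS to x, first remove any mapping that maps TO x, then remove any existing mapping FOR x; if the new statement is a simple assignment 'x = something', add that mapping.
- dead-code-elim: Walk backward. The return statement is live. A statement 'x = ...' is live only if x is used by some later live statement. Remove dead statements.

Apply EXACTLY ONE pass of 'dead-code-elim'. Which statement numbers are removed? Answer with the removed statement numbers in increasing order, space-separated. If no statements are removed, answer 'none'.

Backward liveness scan:
Stmt 1 'c = 0': DEAD (c not in live set [])
Stmt 2 't = 5 + 0': DEAD (t not in live set [])
Stmt 3 'z = 5': KEEP (z is live); live-in = []
Stmt 4 'd = 2': DEAD (d not in live set ['z'])
Stmt 5 'b = t - 0': DEAD (b not in live set ['z'])
Stmt 6 'a = c': DEAD (a not in live set ['z'])
Stmt 7 'y = z - 6': DEAD (y not in live set ['z'])
Stmt 8 'u = 6': DEAD (u not in live set ['z'])
Stmt 9 'return z': KEEP (return); live-in = ['z']
Removed statement numbers: [1, 2, 4, 5, 6, 7, 8]
Surviving IR:
  z = 5
  return z

Answer: 1 2 4 5 6 7 8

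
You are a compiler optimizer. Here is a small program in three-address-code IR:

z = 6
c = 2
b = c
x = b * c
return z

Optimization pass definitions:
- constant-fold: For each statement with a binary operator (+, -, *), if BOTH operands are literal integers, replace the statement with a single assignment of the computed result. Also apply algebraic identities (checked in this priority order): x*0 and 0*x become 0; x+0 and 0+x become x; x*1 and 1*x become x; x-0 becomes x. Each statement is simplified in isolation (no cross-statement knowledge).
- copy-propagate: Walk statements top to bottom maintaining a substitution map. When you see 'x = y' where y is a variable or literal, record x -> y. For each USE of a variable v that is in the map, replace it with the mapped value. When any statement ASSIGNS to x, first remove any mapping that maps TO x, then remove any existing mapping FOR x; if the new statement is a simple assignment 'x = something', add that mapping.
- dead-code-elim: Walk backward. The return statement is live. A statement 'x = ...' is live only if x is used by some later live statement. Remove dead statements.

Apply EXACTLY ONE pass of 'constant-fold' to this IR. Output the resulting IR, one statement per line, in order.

Applying constant-fold statement-by-statement:
  [1] z = 6  (unchanged)
  [2] c = 2  (unchanged)
  [3] b = c  (unchanged)
  [4] x = b * c  (unchanged)
  [5] return z  (unchanged)
Result (5 stmts):
  z = 6
  c = 2
  b = c
  x = b * c
  return z

Answer: z = 6
c = 2
b = c
x = b * c
return z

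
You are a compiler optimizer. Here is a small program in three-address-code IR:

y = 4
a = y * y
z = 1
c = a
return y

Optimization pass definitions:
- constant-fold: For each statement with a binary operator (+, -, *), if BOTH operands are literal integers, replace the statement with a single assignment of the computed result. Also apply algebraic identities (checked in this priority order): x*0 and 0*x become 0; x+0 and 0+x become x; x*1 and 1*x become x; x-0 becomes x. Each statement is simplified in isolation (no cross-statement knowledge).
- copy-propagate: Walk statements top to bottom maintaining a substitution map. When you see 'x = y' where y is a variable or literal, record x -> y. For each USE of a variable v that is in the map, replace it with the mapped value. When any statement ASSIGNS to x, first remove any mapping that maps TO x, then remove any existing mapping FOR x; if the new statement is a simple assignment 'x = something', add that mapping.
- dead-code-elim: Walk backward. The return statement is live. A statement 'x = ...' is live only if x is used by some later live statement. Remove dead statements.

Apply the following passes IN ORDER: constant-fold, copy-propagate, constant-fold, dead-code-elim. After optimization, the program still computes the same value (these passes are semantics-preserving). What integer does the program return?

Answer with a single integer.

Initial IR:
  y = 4
  a = y * y
  z = 1
  c = a
  return y
After constant-fold (5 stmts):
  y = 4
  a = y * y
  z = 1
  c = a
  return y
After copy-propagate (5 stmts):
  y = 4
  a = 4 * 4
  z = 1
  c = a
  return 4
After constant-fold (5 stmts):
  y = 4
  a = 16
  z = 1
  c = a
  return 4
After dead-code-elim (1 stmts):
  return 4
Evaluate:
  y = 4  =>  y = 4
  a = y * y  =>  a = 16
  z = 1  =>  z = 1
  c = a  =>  c = 16
  return y = 4

Answer: 4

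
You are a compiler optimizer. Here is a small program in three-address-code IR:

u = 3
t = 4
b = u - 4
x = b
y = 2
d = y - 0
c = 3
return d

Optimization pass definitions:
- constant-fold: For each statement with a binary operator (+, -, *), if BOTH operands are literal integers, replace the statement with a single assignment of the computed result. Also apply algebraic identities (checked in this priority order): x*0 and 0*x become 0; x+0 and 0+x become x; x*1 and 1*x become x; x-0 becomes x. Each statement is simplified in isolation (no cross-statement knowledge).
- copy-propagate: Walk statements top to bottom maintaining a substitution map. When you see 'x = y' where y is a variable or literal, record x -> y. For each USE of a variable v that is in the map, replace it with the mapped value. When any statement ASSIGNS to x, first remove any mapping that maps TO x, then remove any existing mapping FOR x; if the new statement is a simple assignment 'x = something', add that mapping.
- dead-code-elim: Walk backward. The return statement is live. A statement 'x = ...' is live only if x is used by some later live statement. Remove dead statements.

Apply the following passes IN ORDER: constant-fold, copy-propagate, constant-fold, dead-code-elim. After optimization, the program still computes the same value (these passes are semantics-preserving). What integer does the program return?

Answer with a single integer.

Answer: 2

Derivation:
Initial IR:
  u = 3
  t = 4
  b = u - 4
  x = b
  y = 2
  d = y - 0
  c = 3
  return d
After constant-fold (8 stmts):
  u = 3
  t = 4
  b = u - 4
  x = b
  y = 2
  d = y
  c = 3
  return d
After copy-propagate (8 stmts):
  u = 3
  t = 4
  b = 3 - 4
  x = b
  y = 2
  d = 2
  c = 3
  return 2
After constant-fold (8 stmts):
  u = 3
  t = 4
  b = -1
  x = b
  y = 2
  d = 2
  c = 3
  return 2
After dead-code-elim (1 stmts):
  return 2
Evaluate:
  u = 3  =>  u = 3
  t = 4  =>  t = 4
  b = u - 4  =>  b = -1
  x = b  =>  x = -1
  y = 2  =>  y = 2
  d = y - 0  =>  d = 2
  c = 3  =>  c = 3
  return d = 2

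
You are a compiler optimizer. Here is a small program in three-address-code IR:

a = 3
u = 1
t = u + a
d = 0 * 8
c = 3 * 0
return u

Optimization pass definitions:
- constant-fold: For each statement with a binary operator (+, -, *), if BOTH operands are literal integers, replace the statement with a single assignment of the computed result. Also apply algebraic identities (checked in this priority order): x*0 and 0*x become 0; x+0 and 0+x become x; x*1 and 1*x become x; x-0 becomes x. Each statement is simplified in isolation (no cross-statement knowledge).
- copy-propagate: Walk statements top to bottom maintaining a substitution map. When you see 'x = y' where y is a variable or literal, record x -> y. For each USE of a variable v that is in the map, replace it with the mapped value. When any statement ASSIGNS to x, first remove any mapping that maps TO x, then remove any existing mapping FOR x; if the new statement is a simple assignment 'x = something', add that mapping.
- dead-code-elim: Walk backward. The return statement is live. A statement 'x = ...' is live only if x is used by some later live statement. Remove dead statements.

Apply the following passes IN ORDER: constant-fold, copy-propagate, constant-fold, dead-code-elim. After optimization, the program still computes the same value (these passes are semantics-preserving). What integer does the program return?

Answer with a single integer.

Answer: 1

Derivation:
Initial IR:
  a = 3
  u = 1
  t = u + a
  d = 0 * 8
  c = 3 * 0
  return u
After constant-fold (6 stmts):
  a = 3
  u = 1
  t = u + a
  d = 0
  c = 0
  return u
After copy-propagate (6 stmts):
  a = 3
  u = 1
  t = 1 + 3
  d = 0
  c = 0
  return 1
After constant-fold (6 stmts):
  a = 3
  u = 1
  t = 4
  d = 0
  c = 0
  return 1
After dead-code-elim (1 stmts):
  return 1
Evaluate:
  a = 3  =>  a = 3
  u = 1  =>  u = 1
  t = u + a  =>  t = 4
  d = 0 * 8  =>  d = 0
  c = 3 * 0  =>  c = 0
  return u = 1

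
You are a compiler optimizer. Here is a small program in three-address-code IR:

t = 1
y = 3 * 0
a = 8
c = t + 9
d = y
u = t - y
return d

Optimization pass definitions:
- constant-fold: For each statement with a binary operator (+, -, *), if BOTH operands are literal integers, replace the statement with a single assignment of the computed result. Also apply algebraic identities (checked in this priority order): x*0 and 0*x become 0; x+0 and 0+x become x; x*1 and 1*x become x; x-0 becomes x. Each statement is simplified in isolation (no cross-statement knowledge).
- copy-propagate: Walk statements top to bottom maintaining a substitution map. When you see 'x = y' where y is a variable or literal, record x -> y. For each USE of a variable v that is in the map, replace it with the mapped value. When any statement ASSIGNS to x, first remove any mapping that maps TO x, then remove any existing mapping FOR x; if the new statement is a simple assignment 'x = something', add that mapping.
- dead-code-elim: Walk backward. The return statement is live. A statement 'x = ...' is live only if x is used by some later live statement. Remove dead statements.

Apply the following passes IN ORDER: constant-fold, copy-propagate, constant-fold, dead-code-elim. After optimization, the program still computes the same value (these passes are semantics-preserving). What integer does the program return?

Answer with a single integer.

Answer: 0

Derivation:
Initial IR:
  t = 1
  y = 3 * 0
  a = 8
  c = t + 9
  d = y
  u = t - y
  return d
After constant-fold (7 stmts):
  t = 1
  y = 0
  a = 8
  c = t + 9
  d = y
  u = t - y
  return d
After copy-propagate (7 stmts):
  t = 1
  y = 0
  a = 8
  c = 1 + 9
  d = 0
  u = 1 - 0
  return 0
After constant-fold (7 stmts):
  t = 1
  y = 0
  a = 8
  c = 10
  d = 0
  u = 1
  return 0
After dead-code-elim (1 stmts):
  return 0
Evaluate:
  t = 1  =>  t = 1
  y = 3 * 0  =>  y = 0
  a = 8  =>  a = 8
  c = t + 9  =>  c = 10
  d = y  =>  d = 0
  u = t - y  =>  u = 1
  return d = 0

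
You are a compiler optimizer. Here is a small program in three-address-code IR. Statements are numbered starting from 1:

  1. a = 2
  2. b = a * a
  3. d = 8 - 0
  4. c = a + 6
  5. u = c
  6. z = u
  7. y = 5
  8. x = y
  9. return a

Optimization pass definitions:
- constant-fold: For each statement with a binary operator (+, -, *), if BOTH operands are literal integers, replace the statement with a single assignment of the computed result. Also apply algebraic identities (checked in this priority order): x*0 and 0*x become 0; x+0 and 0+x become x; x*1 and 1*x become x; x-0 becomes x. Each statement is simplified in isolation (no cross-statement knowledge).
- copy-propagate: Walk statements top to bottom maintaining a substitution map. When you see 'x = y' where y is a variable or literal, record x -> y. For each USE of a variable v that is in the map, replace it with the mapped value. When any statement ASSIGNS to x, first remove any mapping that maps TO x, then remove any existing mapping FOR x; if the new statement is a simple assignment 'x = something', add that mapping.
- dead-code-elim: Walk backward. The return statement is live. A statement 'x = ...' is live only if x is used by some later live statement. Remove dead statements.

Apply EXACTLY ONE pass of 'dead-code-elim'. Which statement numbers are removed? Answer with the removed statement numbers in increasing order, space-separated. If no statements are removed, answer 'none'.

Backward liveness scan:
Stmt 1 'a = 2': KEEP (a is live); live-in = []
Stmt 2 'b = a * a': DEAD (b not in live set ['a'])
Stmt 3 'd = 8 - 0': DEAD (d not in live set ['a'])
Stmt 4 'c = a + 6': DEAD (c not in live set ['a'])
Stmt 5 'u = c': DEAD (u not in live set ['a'])
Stmt 6 'z = u': DEAD (z not in live set ['a'])
Stmt 7 'y = 5': DEAD (y not in live set ['a'])
Stmt 8 'x = y': DEAD (x not in live set ['a'])
Stmt 9 'return a': KEEP (return); live-in = ['a']
Removed statement numbers: [2, 3, 4, 5, 6, 7, 8]
Surviving IR:
  a = 2
  return a

Answer: 2 3 4 5 6 7 8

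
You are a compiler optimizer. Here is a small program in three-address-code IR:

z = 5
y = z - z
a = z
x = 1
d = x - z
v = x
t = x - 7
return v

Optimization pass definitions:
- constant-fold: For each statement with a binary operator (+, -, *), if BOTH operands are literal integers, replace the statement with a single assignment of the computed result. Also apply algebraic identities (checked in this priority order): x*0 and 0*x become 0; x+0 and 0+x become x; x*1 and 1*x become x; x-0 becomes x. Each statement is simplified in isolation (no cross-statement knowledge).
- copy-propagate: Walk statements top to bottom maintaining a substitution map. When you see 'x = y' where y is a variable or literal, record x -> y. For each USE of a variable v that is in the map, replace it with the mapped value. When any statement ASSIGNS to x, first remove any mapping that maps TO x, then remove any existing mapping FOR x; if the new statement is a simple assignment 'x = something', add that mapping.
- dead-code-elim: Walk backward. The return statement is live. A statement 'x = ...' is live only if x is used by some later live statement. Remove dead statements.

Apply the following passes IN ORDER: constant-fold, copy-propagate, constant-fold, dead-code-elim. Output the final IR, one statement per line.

Answer: return 1

Derivation:
Initial IR:
  z = 5
  y = z - z
  a = z
  x = 1
  d = x - z
  v = x
  t = x - 7
  return v
After constant-fold (8 stmts):
  z = 5
  y = z - z
  a = z
  x = 1
  d = x - z
  v = x
  t = x - 7
  return v
After copy-propagate (8 stmts):
  z = 5
  y = 5 - 5
  a = 5
  x = 1
  d = 1 - 5
  v = 1
  t = 1 - 7
  return 1
After constant-fold (8 stmts):
  z = 5
  y = 0
  a = 5
  x = 1
  d = -4
  v = 1
  t = -6
  return 1
After dead-code-elim (1 stmts):
  return 1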